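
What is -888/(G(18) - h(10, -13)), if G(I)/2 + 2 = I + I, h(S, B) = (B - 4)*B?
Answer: 296/51 ≈ 5.8039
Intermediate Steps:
h(S, B) = B*(-4 + B) (h(S, B) = (-4 + B)*B = B*(-4 + B))
G(I) = -4 + 4*I (G(I) = -4 + 2*(I + I) = -4 + 2*(2*I) = -4 + 4*I)
-888/(G(18) - h(10, -13)) = -888/((-4 + 4*18) - (-13)*(-4 - 13)) = -888/((-4 + 72) - (-13)*(-17)) = -888/(68 - 1*221) = -888/(68 - 221) = -888/(-153) = -888*(-1/153) = 296/51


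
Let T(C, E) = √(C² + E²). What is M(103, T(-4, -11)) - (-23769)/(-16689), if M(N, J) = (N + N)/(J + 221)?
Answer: -66310327/135470176 - 103*√137/24352 ≈ -0.53899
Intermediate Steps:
M(N, J) = 2*N/(221 + J) (M(N, J) = (2*N)/(221 + J) = 2*N/(221 + J))
M(103, T(-4, -11)) - (-23769)/(-16689) = 2*103/(221 + √((-4)² + (-11)²)) - (-23769)/(-16689) = 2*103/(221 + √(16 + 121)) - (-23769)*(-1)/16689 = 2*103/(221 + √137) - 1*7923/5563 = 206/(221 + √137) - 7923/5563 = -7923/5563 + 206/(221 + √137)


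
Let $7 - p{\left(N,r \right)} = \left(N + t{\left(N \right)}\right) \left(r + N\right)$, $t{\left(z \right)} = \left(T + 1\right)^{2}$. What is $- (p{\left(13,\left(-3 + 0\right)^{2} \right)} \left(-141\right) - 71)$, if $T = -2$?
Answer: $-42370$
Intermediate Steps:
$t{\left(z \right)} = 1$ ($t{\left(z \right)} = \left(-2 + 1\right)^{2} = \left(-1\right)^{2} = 1$)
$p{\left(N,r \right)} = 7 - \left(1 + N\right) \left(N + r\right)$ ($p{\left(N,r \right)} = 7 - \left(N + 1\right) \left(r + N\right) = 7 - \left(1 + N\right) \left(N + r\right)$)
$- (p{\left(13,\left(-3 + 0\right)^{2} \right)} \left(-141\right) - 71) = - (\left(7 - 13 - \left(-3 + 0\right)^{2} - 13^{2} - 13 \left(-3 + 0\right)^{2}\right) \left(-141\right) - 71) = - (\left(7 - 13 - \left(-3\right)^{2} - 169 - 13 \left(-3\right)^{2}\right) \left(-141\right) - 71) = - (\left(7 - 13 - 9 - 169 - 13 \cdot 9\right) \left(-141\right) - 71) = - (\left(7 - 13 - 9 - 169 - 117\right) \left(-141\right) - 71) = - (\left(-301\right) \left(-141\right) - 71) = - (42441 - 71) = \left(-1\right) 42370 = -42370$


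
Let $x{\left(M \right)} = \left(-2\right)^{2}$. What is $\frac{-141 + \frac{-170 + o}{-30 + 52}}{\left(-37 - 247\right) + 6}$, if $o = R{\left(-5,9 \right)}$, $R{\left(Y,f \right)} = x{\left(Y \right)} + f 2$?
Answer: $\frac{1625}{3058} \approx 0.53139$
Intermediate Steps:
$x{\left(M \right)} = 4$
$R{\left(Y,f \right)} = 4 + 2 f$ ($R{\left(Y,f \right)} = 4 + f 2 = 4 + 2 f$)
$o = 22$ ($o = 4 + 2 \cdot 9 = 4 + 18 = 22$)
$\frac{-141 + \frac{-170 + o}{-30 + 52}}{\left(-37 - 247\right) + 6} = \frac{-141 + \frac{-170 + 22}{-30 + 52}}{\left(-37 - 247\right) + 6} = \frac{-141 - \frac{148}{22}}{-284 + 6} = \frac{-141 - \frac{74}{11}}{-278} = \left(-141 - \frac{74}{11}\right) \left(- \frac{1}{278}\right) = \left(- \frac{1625}{11}\right) \left(- \frac{1}{278}\right) = \frac{1625}{3058}$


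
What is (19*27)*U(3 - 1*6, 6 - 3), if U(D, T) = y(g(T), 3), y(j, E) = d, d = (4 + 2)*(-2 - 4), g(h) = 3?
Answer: -18468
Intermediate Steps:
d = -36 (d = 6*(-6) = -36)
y(j, E) = -36
U(D, T) = -36
(19*27)*U(3 - 1*6, 6 - 3) = (19*27)*(-36) = 513*(-36) = -18468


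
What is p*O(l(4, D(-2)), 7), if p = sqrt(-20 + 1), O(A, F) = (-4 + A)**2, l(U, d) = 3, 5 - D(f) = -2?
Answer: I*sqrt(19) ≈ 4.3589*I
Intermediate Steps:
D(f) = 7 (D(f) = 5 - 1*(-2) = 5 + 2 = 7)
p = I*sqrt(19) (p = sqrt(-19) = I*sqrt(19) ≈ 4.3589*I)
p*O(l(4, D(-2)), 7) = (I*sqrt(19))*(-4 + 3)**2 = (I*sqrt(19))*(-1)**2 = (I*sqrt(19))*1 = I*sqrt(19)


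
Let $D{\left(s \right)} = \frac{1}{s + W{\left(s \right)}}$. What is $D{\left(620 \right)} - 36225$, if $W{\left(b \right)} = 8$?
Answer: $- \frac{22749299}{628} \approx -36225.0$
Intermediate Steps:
$D{\left(s \right)} = \frac{1}{8 + s}$ ($D{\left(s \right)} = \frac{1}{s + 8} = \frac{1}{8 + s}$)
$D{\left(620 \right)} - 36225 = \frac{1}{8 + 620} - 36225 = \frac{1}{628} - 36225 = - \frac{22749299}{628}$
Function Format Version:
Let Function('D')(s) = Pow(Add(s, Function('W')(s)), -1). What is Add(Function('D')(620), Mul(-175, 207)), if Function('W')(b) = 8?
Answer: Rational(-22749299, 628) ≈ -36225.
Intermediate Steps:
Function('D')(s) = Pow(Add(8, s), -1) (Function('D')(s) = Pow(Add(s, 8), -1) = Pow(Add(8, s), -1))
Add(Function('D')(620), Mul(-175, 207)) = Add(Pow(Add(8, 620), -1), Mul(-175, 207)) = Add(Pow(628, -1), -36225) = Add(Rational(1, 628), -36225) = Rational(-22749299, 628)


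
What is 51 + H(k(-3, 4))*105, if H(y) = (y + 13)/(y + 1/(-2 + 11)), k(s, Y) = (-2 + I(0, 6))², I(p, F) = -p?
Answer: 17952/37 ≈ 485.19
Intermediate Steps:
k(s, Y) = 4 (k(s, Y) = (-2 - 1*0)² = (-2 + 0)² = (-2)² = 4)
H(y) = (13 + y)/(⅑ + y) (H(y) = (13 + y)/(y + 1/9) = (13 + y)/(y + ⅑) = (13 + y)/(⅑ + y))
51 + H(k(-3, 4))*105 = 51 + (9*(13 + 4)/(1 + 9*4))*105 = 51 + (9*17/(1 + 36))*105 = 51 + (9*17/37)*105 = 51 + (9*(1/37)*17)*105 = 51 + (153/37)*105 = 51 + 16065/37 = 17952/37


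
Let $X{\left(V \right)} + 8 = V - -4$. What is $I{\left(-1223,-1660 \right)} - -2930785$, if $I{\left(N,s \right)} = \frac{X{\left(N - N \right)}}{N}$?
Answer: $\frac{3584350059}{1223} \approx 2.9308 \cdot 10^{6}$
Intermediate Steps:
$X{\left(V \right)} = -4 + V$ ($X{\left(V \right)} = -8 + \left(V - -4\right) = -8 + \left(V + 4\right) = -8 + \left(4 + V\right) = -4 + V$)
$I{\left(N,s \right)} = - \frac{4}{N}$ ($I{\left(N,s \right)} = \frac{-4 + \left(N - N\right)}{N} = \frac{-4 + 0}{N} = - \frac{4}{N}$)
$I{\left(-1223,-1660 \right)} - -2930785 = - \frac{4}{-1223} - -2930785 = \left(-4\right) \left(- \frac{1}{1223}\right) + 2930785 = \frac{4}{1223} + 2930785 = \frac{3584350059}{1223}$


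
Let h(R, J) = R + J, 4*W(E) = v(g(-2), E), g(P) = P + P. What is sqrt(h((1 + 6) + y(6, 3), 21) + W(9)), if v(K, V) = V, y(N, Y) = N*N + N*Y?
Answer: sqrt(337)/2 ≈ 9.1788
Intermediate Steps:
y(N, Y) = N**2 + N*Y
g(P) = 2*P
W(E) = E/4
h(R, J) = J + R
sqrt(h((1 + 6) + y(6, 3), 21) + W(9)) = sqrt((21 + ((1 + 6) + 6*(6 + 3))) + (1/4)*9) = sqrt((21 + (7 + 6*9)) + 9/4) = sqrt((21 + (7 + 54)) + 9/4) = sqrt((21 + 61) + 9/4) = sqrt(82 + 9/4) = sqrt(337/4) = sqrt(337)/2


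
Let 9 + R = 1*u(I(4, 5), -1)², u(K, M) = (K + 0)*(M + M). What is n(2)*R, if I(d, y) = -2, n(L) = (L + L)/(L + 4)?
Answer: 14/3 ≈ 4.6667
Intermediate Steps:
n(L) = 2*L/(4 + L) (n(L) = (2*L)/(4 + L) = 2*L/(4 + L))
u(K, M) = 2*K*M (u(K, M) = K*(2*M) = 2*K*M)
R = 7 (R = -9 + 1*(2*(-2)*(-1))² = -9 + 1*4² = -9 + 1*16 = -9 + 16 = 7)
n(2)*R = (2*2/(4 + 2))*7 = (2*2/6)*7 = (2*2*(⅙))*7 = (⅔)*7 = 14/3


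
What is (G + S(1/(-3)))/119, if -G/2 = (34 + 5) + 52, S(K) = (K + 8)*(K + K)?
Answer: -1684/1071 ≈ -1.5724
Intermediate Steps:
S(K) = 2*K*(8 + K) (S(K) = (8 + K)*(2*K) = 2*K*(8 + K))
G = -182 (G = -2*((34 + 5) + 52) = -2*(39 + 52) = -2*91 = -182)
(G + S(1/(-3)))/119 = (-182 + 2*(8 + 1/(-3))/(-3))/119 = (-182 + 2*(-⅓)*(8 - ⅓))/119 = (-182 + 2*(-⅓)*(23/3))/119 = (-182 - 46/9)/119 = (1/119)*(-1684/9) = -1684/1071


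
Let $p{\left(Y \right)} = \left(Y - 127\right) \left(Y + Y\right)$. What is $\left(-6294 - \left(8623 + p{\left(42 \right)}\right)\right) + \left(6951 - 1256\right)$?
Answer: $-2082$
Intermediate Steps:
$p{\left(Y \right)} = 2 Y \left(-127 + Y\right)$ ($p{\left(Y \right)} = \left(-127 + Y\right) 2 Y = 2 Y \left(-127 + Y\right)$)
$\left(-6294 - \left(8623 + p{\left(42 \right)}\right)\right) + \left(6951 - 1256\right) = \left(-6294 - \left(8623 + 2 \cdot 42 \left(-127 + 42\right)\right)\right) + \left(6951 - 1256\right) = \left(-6294 - \left(8623 + 2 \cdot 42 \left(-85\right)\right)\right) + 5695 = \left(-6294 - 1483\right) + 5695 = -7777 + 5695 = -2082$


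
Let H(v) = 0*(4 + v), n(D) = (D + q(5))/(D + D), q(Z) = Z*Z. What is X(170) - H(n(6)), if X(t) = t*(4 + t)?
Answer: 29580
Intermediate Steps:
q(Z) = Z²
n(D) = (25 + D)/(2*D) (n(D) = (D + 5²)/(D + D) = (D + 25)/((2*D)) = (25 + D)*(1/(2*D)) = (25 + D)/(2*D))
H(v) = 0
X(170) - H(n(6)) = 170*(4 + 170) - 1*0 = 170*174 + 0 = 29580 + 0 = 29580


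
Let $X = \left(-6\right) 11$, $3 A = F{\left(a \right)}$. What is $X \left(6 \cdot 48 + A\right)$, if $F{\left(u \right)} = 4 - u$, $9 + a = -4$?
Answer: $-19382$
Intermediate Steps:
$a = -13$ ($a = -9 - 4 = -13$)
$A = \frac{17}{3}$ ($A = \frac{4 - -13}{3} = \frac{4 + 13}{3} = \frac{1}{3} \cdot 17 = \frac{17}{3} \approx 5.6667$)
$X = -66$
$X \left(6 \cdot 48 + A\right) = - 66 \left(6 \cdot 48 + \frac{17}{3}\right) = - 66 \left(288 + \frac{17}{3}\right) = \left(-66\right) \frac{881}{3} = -19382$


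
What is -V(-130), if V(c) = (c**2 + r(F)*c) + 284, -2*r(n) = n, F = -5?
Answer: -16859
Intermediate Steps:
r(n) = -n/2
V(c) = 284 + c**2 + 5*c/2 (V(c) = (c**2 + (-1/2*(-5))*c) + 284 = (c**2 + 5*c/2) + 284 = 284 + c**2 + 5*c/2)
-V(-130) = -(284 + (-130)**2 + (5/2)*(-130)) = -(284 + 16900 - 325) = -1*16859 = -16859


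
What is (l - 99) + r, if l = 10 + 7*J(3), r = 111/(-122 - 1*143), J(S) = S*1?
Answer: -18131/265 ≈ -68.419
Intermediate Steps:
J(S) = S
r = -111/265 (r = 111/(-122 - 143) = 111/(-265) = 111*(-1/265) = -111/265 ≈ -0.41887)
l = 31 (l = 10 + 7*3 = 10 + 21 = 31)
(l - 99) + r = (31 - 99) - 111/265 = -68 - 111/265 = -18131/265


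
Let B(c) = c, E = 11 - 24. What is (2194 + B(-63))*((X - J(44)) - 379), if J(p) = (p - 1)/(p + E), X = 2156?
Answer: 117298764/31 ≈ 3.7838e+6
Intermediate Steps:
E = -13
J(p) = (-1 + p)/(-13 + p) (J(p) = (p - 1)/(p - 13) = (-1 + p)/(-13 + p))
(2194 + B(-63))*((X - J(44)) - 379) = (2194 - 63)*((2156 - (-1 + 44)/(-13 + 44)) - 379) = 2131*((2156 - 43/31) - 379) = 2131*(66793/31 - 379) = 2131*(55044/31) = 117298764/31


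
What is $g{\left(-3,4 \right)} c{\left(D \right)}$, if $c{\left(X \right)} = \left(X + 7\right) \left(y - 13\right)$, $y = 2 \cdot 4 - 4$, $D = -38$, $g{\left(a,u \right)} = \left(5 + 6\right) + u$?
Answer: $4185$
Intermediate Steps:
$g{\left(a,u \right)} = 11 + u$
$y = 4$ ($y = 8 - 4 = 4$)
$c{\left(X \right)} = -63 - 9 X$ ($c{\left(X \right)} = \left(X + 7\right) \left(4 - 13\right) = \left(7 + X\right) \left(-9\right) = -63 - 9 X$)
$g{\left(-3,4 \right)} c{\left(D \right)} = \left(11 + 4\right) \left(-63 - -342\right) = 15 \left(-63 + 342\right) = 15 \cdot 279 = 4185$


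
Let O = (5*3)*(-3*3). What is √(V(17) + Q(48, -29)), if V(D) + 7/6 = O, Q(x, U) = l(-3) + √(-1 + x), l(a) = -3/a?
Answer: √(-4866 + 36*√47)/6 ≈ 11.327*I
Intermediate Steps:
Q(x, U) = 1 + √(-1 + x) (Q(x, U) = -3/(-3) + √(-1 + x) = -3*(-⅓) + √(-1 + x) = 1 + √(-1 + x))
O = -135 (O = 15*(-9) = -135)
V(D) = -817/6 (V(D) = -7/6 - 135 = -817/6)
√(V(17) + Q(48, -29)) = √(-817/6 + (1 + √(-1 + 48))) = √(-817/6 + (1 + √47)) = √(-811/6 + √47)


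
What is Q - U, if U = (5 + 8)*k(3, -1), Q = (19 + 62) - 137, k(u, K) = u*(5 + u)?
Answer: -368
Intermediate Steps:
Q = -56 (Q = 81 - 137 = -56)
U = 312 (U = (5 + 8)*(3*(5 + 3)) = 13*(3*8) = 13*24 = 312)
Q - U = -56 - 1*312 = -56 - 312 = -368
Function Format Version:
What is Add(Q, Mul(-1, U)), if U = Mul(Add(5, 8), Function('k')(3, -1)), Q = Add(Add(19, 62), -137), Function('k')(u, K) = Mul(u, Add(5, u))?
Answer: -368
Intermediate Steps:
Q = -56 (Q = Add(81, -137) = -56)
U = 312 (U = Mul(Add(5, 8), Mul(3, Add(5, 3))) = Mul(13, Mul(3, 8)) = Mul(13, 24) = 312)
Add(Q, Mul(-1, U)) = Add(-56, Mul(-1, 312)) = Add(-56, -312) = -368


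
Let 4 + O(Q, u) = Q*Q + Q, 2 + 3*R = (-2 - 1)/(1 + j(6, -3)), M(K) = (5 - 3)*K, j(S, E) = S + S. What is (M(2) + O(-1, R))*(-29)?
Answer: 0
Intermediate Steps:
j(S, E) = 2*S
M(K) = 2*K
R = -29/39 (R = -2/3 + ((-2 - 1)/(1 + 2*6))/3 = -2/3 + (-3/(1 + 12))/3 = -2/3 + (-3/13)/3 = -2/3 + (-3*1/13)/3 = -2/3 + (1/3)*(-3/13) = -2/3 - 1/13 = -29/39 ≈ -0.74359)
O(Q, u) = -4 + Q + Q**2 (O(Q, u) = -4 + (Q*Q + Q) = -4 + (Q**2 + Q) = -4 + (Q + Q**2) = -4 + Q + Q**2)
(M(2) + O(-1, R))*(-29) = (2*2 + (-4 - 1 + (-1)**2))*(-29) = (4 + (-4 - 1 + 1))*(-29) = (4 - 4)*(-29) = 0*(-29) = 0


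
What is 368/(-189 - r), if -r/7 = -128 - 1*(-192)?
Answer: 368/259 ≈ 1.4208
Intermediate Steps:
r = -448 (r = -7*(-128 - 1*(-192)) = -7*(-128 + 192) = -7*64 = -448)
368/(-189 - r) = 368/(-189 - 1*(-448)) = 368/(-189 + 448) = 368/259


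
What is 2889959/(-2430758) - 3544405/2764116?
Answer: -8301886360117/3359448539964 ≈ -2.4712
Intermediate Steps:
2889959/(-2430758) - 3544405/2764116 = 2889959*(-1/2430758) - 3544405*1/2764116 = -2889959/2430758 - 3544405/2764116 = -8301886360117/3359448539964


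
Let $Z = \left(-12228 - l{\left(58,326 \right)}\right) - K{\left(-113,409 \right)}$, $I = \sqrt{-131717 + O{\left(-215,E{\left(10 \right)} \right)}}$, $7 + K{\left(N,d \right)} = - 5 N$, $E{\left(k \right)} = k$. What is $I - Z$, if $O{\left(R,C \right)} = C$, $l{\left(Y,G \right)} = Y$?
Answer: $12844 + i \sqrt{131707} \approx 12844.0 + 362.91 i$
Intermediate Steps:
$K{\left(N,d \right)} = -7 - 5 N$
$I = i \sqrt{131707}$ ($I = \sqrt{-131717 + 10} = \sqrt{-131707} = i \sqrt{131707} \approx 362.91 i$)
$Z = -12844$ ($Z = \left(-12228 - 58\right) - \left(-7 - -565\right) = \left(-12228 - 58\right) - \left(-7 + 565\right) = -12286 - 558 = -12844$)
$I - Z = i \sqrt{131707} - -12844 = i \sqrt{131707} + 12844 = 12844 + i \sqrt{131707}$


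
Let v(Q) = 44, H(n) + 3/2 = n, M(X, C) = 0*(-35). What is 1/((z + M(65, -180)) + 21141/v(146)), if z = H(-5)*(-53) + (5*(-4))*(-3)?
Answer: 44/38939 ≈ 0.0011300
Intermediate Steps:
M(X, C) = 0
H(n) = -3/2 + n
z = 809/2 (z = (-3/2 - 5)*(-53) + (5*(-4))*(-3) = -13/2*(-53) - 20*(-3) = 689/2 + 60 = 809/2 ≈ 404.50)
1/((z + M(65, -180)) + 21141/v(146)) = 1/((809/2 + 0) + 21141/44) = 1/(809/2 + 21141*(1/44)) = 1/(809/2 + 21141/44) = 1/(38939/44) = 44/38939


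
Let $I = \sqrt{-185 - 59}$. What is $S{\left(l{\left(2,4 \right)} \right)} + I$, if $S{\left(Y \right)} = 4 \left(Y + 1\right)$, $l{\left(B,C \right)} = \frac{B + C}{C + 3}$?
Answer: $\frac{52}{7} + 2 i \sqrt{61} \approx 7.4286 + 15.62 i$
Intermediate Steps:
$l{\left(B,C \right)} = \frac{B + C}{3 + C}$
$S{\left(Y \right)} = 4 + 4 Y$ ($S{\left(Y \right)} = 4 \left(1 + Y\right) = 4 + 4 Y$)
$I = 2 i \sqrt{61}$ ($I = \sqrt{-244} = 2 i \sqrt{61} \approx 15.62 i$)
$S{\left(l{\left(2,4 \right)} \right)} + I = \left(4 + 4 \frac{2 + 4}{3 + 4}\right) + 2 i \sqrt{61} = \left(4 + 4 \cdot \frac{1}{7} \cdot 6\right) + 2 i \sqrt{61} = \left(4 + 4 \cdot \frac{6}{7}\right) + 2 i \sqrt{61} = \left(4 + \frac{24}{7}\right) + 2 i \sqrt{61} = \frac{52}{7} + 2 i \sqrt{61}$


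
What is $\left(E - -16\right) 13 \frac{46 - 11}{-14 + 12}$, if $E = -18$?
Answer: $455$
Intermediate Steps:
$\left(E - -16\right) 13 \frac{46 - 11}{-14 + 12} = \left(-18 - -16\right) 13 \frac{46 - 11}{-14 + 12} = \left(-18 + 16\right) 13 \frac{35}{-2} = \left(-2\right) 13 \cdot 35 \left(- \frac{1}{2}\right) = \left(-26\right) \left(- \frac{35}{2}\right) = 455$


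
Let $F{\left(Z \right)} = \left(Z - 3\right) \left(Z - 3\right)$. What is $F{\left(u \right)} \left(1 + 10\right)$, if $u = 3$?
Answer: $0$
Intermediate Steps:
$F{\left(Z \right)} = \left(-3 + Z\right)^{2}$ ($F{\left(Z \right)} = \left(-3 + Z\right) \left(-3 + Z\right) = \left(-3 + Z\right)^{2}$)
$F{\left(u \right)} \left(1 + 10\right) = \left(-3 + 3\right)^{2} \left(1 + 10\right) = 0^{2} \cdot 11 = 0 \cdot 11 = 0$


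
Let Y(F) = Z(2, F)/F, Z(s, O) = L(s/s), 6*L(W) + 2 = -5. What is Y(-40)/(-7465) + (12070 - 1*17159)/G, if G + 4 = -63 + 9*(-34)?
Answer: 9117449789/668266800 ≈ 13.643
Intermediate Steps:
L(W) = -7/6 (L(W) = -1/3 + (1/6)*(-5) = -1/3 - 5/6 = -7/6)
Z(s, O) = -7/6
G = -373 (G = -4 + (-63 + 9*(-34)) = -4 + (-63 - 306) = -4 - 369 = -373)
Y(F) = -7/(6*F)
Y(-40)/(-7465) + (12070 - 1*17159)/G = -7/6/(-40)/(-7465) + (12070 - 1*17159)/(-373) = -7/6*(-1/40)*(-1/7465) + (12070 - 17159)*(-1/373) = (7/240)*(-1/7465) - 5089*(-1/373) = -7/1791600 + 5089/373 = 9117449789/668266800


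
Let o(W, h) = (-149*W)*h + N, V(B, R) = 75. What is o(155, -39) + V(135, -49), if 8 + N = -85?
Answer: 900687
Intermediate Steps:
N = -93 (N = -8 - 85 = -93)
o(W, h) = -93 - 149*W*h (o(W, h) = (-149*W)*h - 93 = -149*W*h - 93 = -93 - 149*W*h)
o(155, -39) + V(135, -49) = (-93 - 149*155*(-39)) + 75 = (-93 + 900705) + 75 = 900612 + 75 = 900687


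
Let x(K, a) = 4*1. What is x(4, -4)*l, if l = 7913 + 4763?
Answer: 50704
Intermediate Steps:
x(K, a) = 4
l = 12676
x(4, -4)*l = 4*12676 = 50704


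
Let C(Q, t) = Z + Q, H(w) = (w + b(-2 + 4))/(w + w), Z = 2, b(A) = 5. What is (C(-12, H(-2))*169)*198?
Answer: -334620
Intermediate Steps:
H(w) = (5 + w)/(2*w) (H(w) = (w + 5)/(w + w) = (5 + w)/((2*w)) = (5 + w)*(1/(2*w)) = (5 + w)/(2*w))
C(Q, t) = 2 + Q
(C(-12, H(-2))*169)*198 = ((2 - 12)*169)*198 = -10*169*198 = -1690*198 = -334620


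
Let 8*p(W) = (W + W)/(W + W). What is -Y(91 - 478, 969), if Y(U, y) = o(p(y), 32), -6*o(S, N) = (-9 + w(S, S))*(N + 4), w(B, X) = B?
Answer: -213/4 ≈ -53.250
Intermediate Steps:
p(W) = 1/8 (p(W) = ((W + W)/(W + W))/8 = ((2*W)/((2*W)))/8 = ((2*W)*(1/(2*W)))/8 = (1/8)*1 = 1/8)
o(S, N) = -(-9 + S)*(4 + N)/6 (o(S, N) = -(-9 + S)*(N + 4)/6 = -(-9 + S)*(4 + N)/6)
Y(U, y) = 213/4 (Y(U, y) = 6 - 2/3*1/8 + (3/2)*32 - 1/6*32*1/8 = 6 - 1/12 + 48 - 2/3 = 213/4)
-Y(91 - 478, 969) = -1*213/4 = -213/4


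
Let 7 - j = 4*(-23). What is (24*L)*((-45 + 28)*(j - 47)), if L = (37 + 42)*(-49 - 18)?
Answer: 112296288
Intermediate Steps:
j = 99 (j = 7 - 4*(-23) = 7 - 1*(-92) = 7 + 92 = 99)
L = -5293 (L = 79*(-67) = -5293)
(24*L)*((-45 + 28)*(j - 47)) = (24*(-5293))*((-45 + 28)*(99 - 47)) = -(-2159544)*52 = -127032*(-884) = 112296288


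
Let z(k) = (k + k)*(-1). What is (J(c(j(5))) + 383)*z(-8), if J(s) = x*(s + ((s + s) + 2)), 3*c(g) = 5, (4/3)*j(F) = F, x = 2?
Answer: 6352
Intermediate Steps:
j(F) = 3*F/4
c(g) = 5/3 (c(g) = (1/3)*5 = 5/3)
z(k) = -2*k (z(k) = (2*k)*(-1) = -2*k)
J(s) = 4 + 6*s (J(s) = 2*(s + ((s + s) + 2)) = 2*(s + (2*s + 2)) = 2*(s + (2 + 2*s)) = 2*(2 + 3*s) = 4 + 6*s)
(J(c(j(5))) + 383)*z(-8) = ((4 + 6*(5/3)) + 383)*(-2*(-8)) = ((4 + 10) + 383)*16 = (14 + 383)*16 = 397*16 = 6352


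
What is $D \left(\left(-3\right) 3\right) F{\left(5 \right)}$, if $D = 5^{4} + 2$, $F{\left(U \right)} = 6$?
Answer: $-33858$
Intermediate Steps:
$D = 627$ ($D = 625 + 2 = 627$)
$D \left(\left(-3\right) 3\right) F{\left(5 \right)} = 627 \left(\left(-3\right) 3\right) 6 = 627 \left(-9\right) 6 = \left(-5643\right) 6 = -33858$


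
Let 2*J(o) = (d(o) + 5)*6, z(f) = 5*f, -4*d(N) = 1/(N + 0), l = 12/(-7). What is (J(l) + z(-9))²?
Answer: 223729/256 ≈ 873.94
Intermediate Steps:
l = -12/7 (l = 12*(-⅐) = -12/7 ≈ -1.7143)
d(N) = -1/(4*N) (d(N) = -1/(4*(N + 0)) = -1/(4*N))
J(o) = 15 - 3/(4*o) (J(o) = ((-1/(4*o) + 5)*6)/2 = ((5 - 1/(4*o))*6)/2 = (30 - 3/(2*o))/2 = 15 - 3/(4*o))
(J(l) + z(-9))² = ((15 - 3/(4*(-12/7))) + 5*(-9))² = ((15 - ¾*(-7/12)) - 45)² = ((15 + 7/16) - 45)² = (247/16 - 45)² = (-473/16)² = 223729/256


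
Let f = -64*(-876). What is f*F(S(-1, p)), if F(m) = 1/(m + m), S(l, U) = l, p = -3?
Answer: -28032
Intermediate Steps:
f = 56064
F(m) = 1/(2*m)
f*F(S(-1, p)) = 56064*((1/2)/(-1)) = 56064*((1/2)*(-1)) = 56064*(-1/2) = -28032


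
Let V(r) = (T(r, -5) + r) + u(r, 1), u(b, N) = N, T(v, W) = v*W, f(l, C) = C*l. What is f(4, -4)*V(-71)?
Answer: -4560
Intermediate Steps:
T(v, W) = W*v
V(r) = 1 - 4*r (V(r) = (-5*r + r) + 1 = -4*r + 1 = 1 - 4*r)
f(4, -4)*V(-71) = (-4*4)*(1 - 4*(-71)) = -16*(1 + 284) = -16*285 = -4560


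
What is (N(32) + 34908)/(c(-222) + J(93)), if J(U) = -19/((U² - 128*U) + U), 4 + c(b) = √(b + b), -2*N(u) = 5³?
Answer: -1391481797259/4598711977 - 696787622604*I*√111/4598711977 ≈ -302.58 - 1596.3*I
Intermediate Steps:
N(u) = -125/2 (N(u) = -½*5³ = -½*125 = -125/2)
c(b) = -4 + √2*√b (c(b) = -4 + √(b + b) = -4 + √(2*b) = -4 + √2*√b)
J(U) = -19/(U² - 127*U)
(N(32) + 34908)/(c(-222) + J(93)) = (-125/2 + 34908)/((-4 + √2*√(-222)) - 19/(93*(-127 + 93))) = 69691/(2*((-4 + √2*(I*√222)) - 19*1/93/(-34))) = 69691/(2*((-4 + 2*I*√111) - 19*1/93*(-1/34))) = 69691/(2*((-4 + 2*I*√111) + 19/3162)) = 69691/(2*(-12629/3162 + 2*I*√111))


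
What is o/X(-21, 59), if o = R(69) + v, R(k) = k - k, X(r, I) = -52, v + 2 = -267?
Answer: 269/52 ≈ 5.1731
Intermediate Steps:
v = -269 (v = -2 - 267 = -269)
R(k) = 0
o = -269 (o = 0 - 269 = -269)
o/X(-21, 59) = -269/(-52) = -269*(-1/52) = 269/52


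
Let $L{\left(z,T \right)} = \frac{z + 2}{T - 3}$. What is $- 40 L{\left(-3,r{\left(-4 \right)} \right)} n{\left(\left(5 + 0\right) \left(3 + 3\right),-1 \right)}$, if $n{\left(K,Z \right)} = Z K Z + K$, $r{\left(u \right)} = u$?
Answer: $- \frac{2400}{7} \approx -342.86$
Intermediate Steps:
$n{\left(K,Z \right)} = K + K Z^{2}$ ($n{\left(K,Z \right)} = K Z Z + K = K Z^{2} + K = K + K Z^{2}$)
$L{\left(z,T \right)} = \frac{2 + z}{-3 + T}$
$- 40 L{\left(-3,r{\left(-4 \right)} \right)} n{\left(\left(5 + 0\right) \left(3 + 3\right),-1 \right)} = - 40 \frac{2 - 3}{-3 - 4} \left(5 + 0\right) \left(3 + 3\right) \left(1 + \left(-1\right)^{2}\right) = - 40 \frac{1}{-7} \left(-1\right) 5 \cdot 6 \left(1 + 1\right) = - 40 \left(\left(- \frac{1}{7}\right) \left(-1\right)\right) 30 \cdot 2 = \left(-40\right) \frac{1}{7} \cdot 60 = \left(- \frac{40}{7}\right) 60 = - \frac{2400}{7}$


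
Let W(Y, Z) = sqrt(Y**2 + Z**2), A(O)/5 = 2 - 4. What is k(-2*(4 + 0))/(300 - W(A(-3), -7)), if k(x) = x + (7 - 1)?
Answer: -600/89851 - 2*sqrt(149)/89851 ≈ -0.0069494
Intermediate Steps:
A(O) = -10 (A(O) = 5*(2 - 4) = 5*(-2) = -10)
k(x) = 6 + x (k(x) = x + 6 = 6 + x)
k(-2*(4 + 0))/(300 - W(A(-3), -7)) = (6 - 2*(4 + 0))/(300 - sqrt((-10)**2 + (-7)**2)) = (6 - 2*4)/(300 - sqrt(100 + 49)) = (6 - 8)/(300 - sqrt(149)) = -2/(300 - sqrt(149))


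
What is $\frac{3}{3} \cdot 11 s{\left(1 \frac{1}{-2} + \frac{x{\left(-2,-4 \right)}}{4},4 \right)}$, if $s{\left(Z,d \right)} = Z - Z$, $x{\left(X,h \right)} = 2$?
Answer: $0$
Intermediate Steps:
$s{\left(Z,d \right)} = 0$
$\frac{3}{3} \cdot 11 s{\left(1 \frac{1}{-2} + \frac{x{\left(-2,-4 \right)}}{4},4 \right)} = \frac{3}{3} \cdot 11 \cdot 0 = 3 \cdot \frac{1}{3} \cdot 11 \cdot 0 = 1 \cdot 11 \cdot 0 = 11 \cdot 0 = 0$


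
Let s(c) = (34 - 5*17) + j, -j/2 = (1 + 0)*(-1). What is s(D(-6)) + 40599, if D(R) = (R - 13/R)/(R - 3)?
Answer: 40550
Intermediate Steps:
D(R) = (R - 13/R)/(-3 + R)
j = 2 (j = -2*(1 + 0)*(-1) = -2*(-1) = 2)
s(c) = -49 (s(c) = (34 - 5*17) + 2 = (34 - 85) + 2 = -51 + 2 = -49)
s(D(-6)) + 40599 = -49 + 40599 = 40550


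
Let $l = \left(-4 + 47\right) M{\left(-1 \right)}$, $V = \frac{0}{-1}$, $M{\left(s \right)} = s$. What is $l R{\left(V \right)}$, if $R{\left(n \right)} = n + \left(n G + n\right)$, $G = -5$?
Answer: $0$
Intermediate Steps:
$V = 0$ ($V = 0 \left(-1\right) = 0$)
$R{\left(n \right)} = - 3 n$ ($R{\left(n \right)} = n + \left(n \left(-5\right) + n\right) = n + \left(- 5 n + n\right) = n - 4 n = - 3 n$)
$l = -43$ ($l = \left(-4 + 47\right) \left(-1\right) = 43 \left(-1\right) = -43$)
$l R{\left(V \right)} = - 43 \left(\left(-3\right) 0\right) = \left(-43\right) 0 = 0$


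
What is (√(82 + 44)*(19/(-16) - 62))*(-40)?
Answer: 15165*√14/2 ≈ 28371.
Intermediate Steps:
(√(82 + 44)*(19/(-16) - 62))*(-40) = (√126*(19*(-1/16) - 62))*(-40) = ((3*√14)*(-19/16 - 62))*(-40) = ((3*√14)*(-1011/16))*(-40) = -3033*√14/16*(-40) = 15165*√14/2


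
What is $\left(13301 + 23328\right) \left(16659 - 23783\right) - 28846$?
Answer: $-260973842$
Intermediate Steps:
$\left(13301 + 23328\right) \left(16659 - 23783\right) - 28846 = 36629 \left(-7124\right) - 28846 = -260944996 - 28846 = -260973842$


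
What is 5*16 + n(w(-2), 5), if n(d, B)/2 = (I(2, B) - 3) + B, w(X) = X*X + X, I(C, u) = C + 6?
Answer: 100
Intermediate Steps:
I(C, u) = 6 + C
w(X) = X + X² (w(X) = X² + X = X + X²)
n(d, B) = 10 + 2*B (n(d, B) = 2*(((6 + 2) - 3) + B) = 2*((8 - 3) + B) = 2*(5 + B) = 10 + 2*B)
5*16 + n(w(-2), 5) = 5*16 + (10 + 2*5) = 80 + (10 + 10) = 80 + 20 = 100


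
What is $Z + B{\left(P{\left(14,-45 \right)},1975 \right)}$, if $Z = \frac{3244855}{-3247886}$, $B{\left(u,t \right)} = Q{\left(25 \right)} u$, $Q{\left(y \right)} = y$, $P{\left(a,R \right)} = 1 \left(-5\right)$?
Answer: $- \frac{409230605}{3247886} \approx -126.0$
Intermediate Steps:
$P{\left(a,R \right)} = -5$
$B{\left(u,t \right)} = 25 u$
$Z = - \frac{3244855}{3247886}$ ($Z = 3244855 \left(- \frac{1}{3247886}\right) = - \frac{3244855}{3247886} \approx -0.99907$)
$Z + B{\left(P{\left(14,-45 \right)},1975 \right)} = - \frac{3244855}{3247886} + 25 \left(-5\right) = - \frac{3244855}{3247886} - 125 = - \frac{409230605}{3247886}$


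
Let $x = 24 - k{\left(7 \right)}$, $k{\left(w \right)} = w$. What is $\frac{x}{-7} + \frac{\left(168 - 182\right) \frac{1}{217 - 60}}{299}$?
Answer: $- \frac{798129}{328601} \approx -2.4289$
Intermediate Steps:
$x = 17$ ($x = 24 - 7 = 17$)
$\frac{x}{-7} + \frac{\left(168 - 182\right) \frac{1}{217 - 60}}{299} = \frac{17}{-7} + \frac{\left(168 - 182\right) \frac{1}{217 - 60}}{299} = 17 \left(- \frac{1}{7}\right) + - \frac{14}{157} \cdot \frac{1}{299} = - \frac{17}{7} + \left(-14\right) \frac{1}{157} \cdot \frac{1}{299} = - \frac{17}{7} - \frac{14}{46943} = - \frac{798129}{328601}$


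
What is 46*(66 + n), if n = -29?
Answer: 1702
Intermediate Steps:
46*(66 + n) = 46*(66 - 29) = 46*37 = 1702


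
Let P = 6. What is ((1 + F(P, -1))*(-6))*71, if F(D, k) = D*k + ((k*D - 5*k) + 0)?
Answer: 2556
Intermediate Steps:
F(D, k) = -5*k + 2*D*k (F(D, k) = D*k + ((D*k - 5*k) + 0) = D*k + ((-5*k + D*k) + 0) = D*k + (-5*k + D*k) = -5*k + 2*D*k)
((1 + F(P, -1))*(-6))*71 = ((1 - (-5 + 2*6))*(-6))*71 = ((1 - (-5 + 12))*(-6))*71 = ((1 - 1*7)*(-6))*71 = ((1 - 7)*(-6))*71 = -6*(-6)*71 = 36*71 = 2556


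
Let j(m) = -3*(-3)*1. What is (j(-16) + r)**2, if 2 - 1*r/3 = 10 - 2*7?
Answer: 729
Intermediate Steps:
r = 18 (r = 6 - 3*(10 - 2*7) = 6 - 3*(10 - 14) = 6 - 3*(-4) = 6 + 12 = 18)
j(m) = 9 (j(m) = 9*1 = 9)
(j(-16) + r)**2 = (9 + 18)**2 = 27**2 = 729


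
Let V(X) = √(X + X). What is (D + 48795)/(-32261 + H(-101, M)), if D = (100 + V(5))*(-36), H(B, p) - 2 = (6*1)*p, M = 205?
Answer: -15065/10343 + 12*√10/10343 ≈ -1.4529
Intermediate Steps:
V(X) = √2*√X (V(X) = √(2*X) = √2*√X)
H(B, p) = 2 + 6*p (H(B, p) = 2 + (6*1)*p = 2 + 6*p)
D = -3600 - 36*√10 (D = (100 + √2*√5)*(-36) = (100 + √10)*(-36) = -3600 - 36*√10 ≈ -3713.8)
(D + 48795)/(-32261 + H(-101, M)) = ((-3600 - 36*√10) + 48795)/(-32261 + (2 + 6*205)) = (45195 - 36*√10)/(-32261 + (2 + 1230)) = (45195 - 36*√10)/(-32261 + 1232) = (45195 - 36*√10)/(-31029) = (45195 - 36*√10)*(-1/31029) = -15065/10343 + 12*√10/10343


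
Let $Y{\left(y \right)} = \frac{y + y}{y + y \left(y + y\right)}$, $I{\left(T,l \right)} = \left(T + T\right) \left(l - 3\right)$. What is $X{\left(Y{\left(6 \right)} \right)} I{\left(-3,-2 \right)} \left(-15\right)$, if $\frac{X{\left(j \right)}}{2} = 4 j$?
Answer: $- \frac{7200}{13} \approx -553.85$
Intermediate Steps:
$I{\left(T,l \right)} = 2 T \left(-3 + l\right)$
$Y{\left(y \right)} = \frac{2 y}{y + 2 y^{2}}$ ($Y{\left(y \right)} = \frac{2 y}{y + y 2 y} = \frac{2 y}{y + 2 y^{2}}$)
$X{\left(j \right)} = 8 j$ ($X{\left(j \right)} = 2 \cdot 4 j = 8 j$)
$X{\left(Y{\left(6 \right)} \right)} I{\left(-3,-2 \right)} \left(-15\right) = 8 \frac{2}{1 + 2 \cdot 6} \cdot 2 \left(-3\right) \left(-3 - 2\right) \left(-15\right) = 8 \frac{2}{1 + 12} \cdot 2 \left(-3\right) \left(-5\right) \left(-15\right) = 8 \cdot \frac{2}{13} \cdot 30 \left(-15\right) = \frac{16}{13} \cdot 30 \left(-15\right) = \frac{480}{13} \left(-15\right) = - \frac{7200}{13}$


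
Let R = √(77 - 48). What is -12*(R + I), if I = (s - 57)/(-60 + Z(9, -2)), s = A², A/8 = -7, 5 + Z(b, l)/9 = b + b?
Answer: -12316/19 - 12*√29 ≈ -712.83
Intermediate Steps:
Z(b, l) = -45 + 18*b (Z(b, l) = -45 + 9*(b + b) = -45 + 9*(2*b) = -45 + 18*b)
A = -56 (A = 8*(-7) = -56)
s = 3136 (s = (-56)² = 3136)
I = 3079/57 (I = (3136 - 57)/(-60 + (-45 + 18*9)) = 3079/(-60 + (-45 + 162)) = 3079/(-60 + 117) = 3079/57 ≈ 54.018)
R = √29 ≈ 5.3852
-12*(R + I) = -12*(√29 + 3079/57) = -12*(3079/57 + √29) = -12316/19 - 12*√29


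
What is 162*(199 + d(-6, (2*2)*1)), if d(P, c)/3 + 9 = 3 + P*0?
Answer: 29322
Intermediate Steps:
d(P, c) = -18 (d(P, c) = -27 + 3*(3 + P*0) = -27 + 3*(3 + 0) = -27 + 3*3 = -27 + 9 = -18)
162*(199 + d(-6, (2*2)*1)) = 162*(199 - 18) = 162*181 = 29322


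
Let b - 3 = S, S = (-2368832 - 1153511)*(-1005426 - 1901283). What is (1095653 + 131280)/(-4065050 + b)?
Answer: 1226933/10238422034140 ≈ 1.1984e-7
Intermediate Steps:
S = 10238426099187 (S = -3522343*(-2906709) = 10238426099187)
b = 10238426099190 (b = 3 + 10238426099187 = 10238426099190)
(1095653 + 131280)/(-4065050 + b) = (1095653 + 131280)/(-4065050 + 10238426099190) = 1226933/10238422034140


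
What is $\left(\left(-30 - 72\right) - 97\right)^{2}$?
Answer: $39601$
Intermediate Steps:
$\left(\left(-30 - 72\right) - 97\right)^{2} = \left(-102 - 97\right)^{2} = \left(-199\right)^{2} = 39601$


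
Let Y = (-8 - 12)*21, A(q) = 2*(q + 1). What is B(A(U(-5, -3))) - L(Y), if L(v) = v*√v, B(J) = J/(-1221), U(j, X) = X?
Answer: 4/1221 + 840*I*√105 ≈ 0.003276 + 8607.4*I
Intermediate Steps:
A(q) = 2 + 2*q (A(q) = 2*(1 + q) = 2 + 2*q)
B(J) = -J/1221 (B(J) = J*(-1/1221) = -J/1221)
Y = -420 (Y = -20*21 = -420)
L(v) = v^(3/2)
B(A(U(-5, -3))) - L(Y) = -(2 + 2*(-3))/1221 - (-420)^(3/2) = -(2 - 6)/1221 - (-840)*I*√105 = -1/1221*(-4) + 840*I*√105 = 4/1221 + 840*I*√105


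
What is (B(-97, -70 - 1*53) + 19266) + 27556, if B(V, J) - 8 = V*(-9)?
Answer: 47703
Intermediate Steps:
B(V, J) = 8 - 9*V (B(V, J) = 8 + V*(-9) = 8 - 9*V)
(B(-97, -70 - 1*53) + 19266) + 27556 = ((8 - 9*(-97)) + 19266) + 27556 = ((8 + 873) + 19266) + 27556 = (881 + 19266) + 27556 = 20147 + 27556 = 47703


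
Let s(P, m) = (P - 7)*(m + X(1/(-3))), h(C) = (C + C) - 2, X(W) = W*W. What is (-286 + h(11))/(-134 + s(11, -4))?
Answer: 1197/673 ≈ 1.7786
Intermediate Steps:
X(W) = W²
h(C) = -2 + 2*C (h(C) = 2*C - 2 = -2 + 2*C)
s(P, m) = (-7 + P)*(⅑ + m) (s(P, m) = (P - 7)*(m + (1/(-3))²) = (-7 + P)*(m + (-⅓)²) = (-7 + P)*(m + ⅑) = (-7 + P)*(⅑ + m))
(-286 + h(11))/(-134 + s(11, -4)) = (-286 + (-2 + 2*11))/(-134 + (-7/9 - 7*(-4) + (⅑)*11 + 11*(-4))) = (-286 + (-2 + 22))/(-134 + (-7/9 + 28 + 11/9 - 44)) = (-286 + 20)/(-134 - 140/9) = -266/(-1346/9) = -266*(-9/1346) = 1197/673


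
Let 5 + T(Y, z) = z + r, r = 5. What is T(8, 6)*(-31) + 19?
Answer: -167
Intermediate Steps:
T(Y, z) = z (T(Y, z) = -5 + (z + 5) = -5 + (5 + z) = z)
T(8, 6)*(-31) + 19 = 6*(-31) + 19 = -186 + 19 = -167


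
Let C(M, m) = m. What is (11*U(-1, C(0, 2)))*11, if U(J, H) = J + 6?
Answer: 605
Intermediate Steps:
U(J, H) = 6 + J
(11*U(-1, C(0, 2)))*11 = (11*(6 - 1))*11 = (11*5)*11 = 55*11 = 605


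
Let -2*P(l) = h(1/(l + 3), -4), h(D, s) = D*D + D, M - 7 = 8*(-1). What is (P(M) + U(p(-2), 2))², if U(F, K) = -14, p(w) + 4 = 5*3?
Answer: 13225/64 ≈ 206.64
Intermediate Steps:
p(w) = 11 (p(w) = -4 + 5*3 = -4 + 15 = 11)
M = -1 (M = 7 + 8*(-1) = 7 - 8 = -1)
h(D, s) = D + D² (h(D, s) = D² + D = D + D²)
P(l) = -(1 + 1/(3 + l))/(2*(3 + l)) (P(l) = -(1 + 1/(l + 3))/(2*(l + 3)) = -(1 + 1/(3 + l))/(2*(3 + l)))
(P(M) + U(p(-2), 2))² = ((-4 - 1*(-1))/(2*(3 - 1)²) - 14)² = ((½)*(-4 + 1)/2² - 14)² = ((½)*(¼)*(-3) - 14)² = (-3/8 - 14)² = (-115/8)² = 13225/64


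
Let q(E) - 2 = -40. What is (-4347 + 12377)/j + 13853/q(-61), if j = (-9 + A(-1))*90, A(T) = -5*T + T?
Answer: -653899/1710 ≈ -382.40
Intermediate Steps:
A(T) = -4*T
q(E) = -38 (q(E) = 2 - 40 = -38)
j = -450 (j = (-9 - 4*(-1))*90 = (-9 + 4)*90 = -5*90 = -450)
(-4347 + 12377)/j + 13853/q(-61) = (-4347 + 12377)/(-450) + 13853/(-38) = 8030*(-1/450) + 13853*(-1/38) = -803/45 - 13853/38 = -653899/1710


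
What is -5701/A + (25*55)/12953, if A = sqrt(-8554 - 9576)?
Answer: 1375/12953 + 5701*I*sqrt(370)/2590 ≈ 0.10615 + 42.34*I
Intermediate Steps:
A = 7*I*sqrt(370) (A = sqrt(-18130) = 7*I*sqrt(370) ≈ 134.65*I)
-5701/A + (25*55)/12953 = -5701*(-I*sqrt(370)/2590) + (25*55)/12953 = -(-5701)*I*sqrt(370)/2590 + 1375*(1/12953) = 5701*I*sqrt(370)/2590 + 1375/12953 = 1375/12953 + 5701*I*sqrt(370)/2590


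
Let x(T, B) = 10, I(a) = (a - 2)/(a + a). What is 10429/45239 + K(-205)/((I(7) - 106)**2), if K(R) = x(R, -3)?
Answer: 22901490629/98957643399 ≈ 0.23143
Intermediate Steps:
I(a) = (-2 + a)/(2*a) (I(a) = (-2 + a)/((2*a)) = (-2 + a)*(1/(2*a)) = (-2 + a)/(2*a))
K(R) = 10
10429/45239 + K(-205)/((I(7) - 106)**2) = 10429/45239 + 10/(((1/2)*(-2 + 7)/7 - 106)**2) = 10429*(1/45239) + 10/(((1/2)*(1/7)*5 - 106)**2) = 10429/45239 + 10/((5/14 - 106)**2) = 10429/45239 + 10/((-1479/14)**2) = 10429/45239 + 10/(2187441/196) = 10429/45239 + 10*(196/2187441) = 10429/45239 + 1960/2187441 = 22901490629/98957643399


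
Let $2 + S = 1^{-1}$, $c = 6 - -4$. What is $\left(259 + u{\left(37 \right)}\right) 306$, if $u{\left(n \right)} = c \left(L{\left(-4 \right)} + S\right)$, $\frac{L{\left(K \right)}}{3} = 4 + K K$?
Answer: $259794$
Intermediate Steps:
$c = 10$ ($c = 6 + 4 = 10$)
$L{\left(K \right)} = 12 + 3 K^{2}$ ($L{\left(K \right)} = 3 \left(4 + K K\right) = 3 \left(4 + K^{2}\right) = 12 + 3 K^{2}$)
$S = -1$ ($S = -2 + 1^{-1} = -2 + 1 = -1$)
$u{\left(n \right)} = 590$ ($u{\left(n \right)} = 10 \left(\left(12 + 3 \left(-4\right)^{2}\right) - 1\right) = 10 \left(\left(12 + 3 \cdot 16\right) - 1\right) = 10 \left(\left(12 + 48\right) - 1\right) = 10 \left(60 - 1\right) = 10 \cdot 59 = 590$)
$\left(259 + u{\left(37 \right)}\right) 306 = \left(259 + 590\right) 306 = 849 \cdot 306 = 259794$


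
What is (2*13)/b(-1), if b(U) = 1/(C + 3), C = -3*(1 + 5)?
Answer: -390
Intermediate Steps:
C = -18 (C = -3*6 = -18)
b(U) = -1/15 (b(U) = 1/(-18 + 3) = 1/(-15) = -1/15)
(2*13)/b(-1) = (2*13)/(-1/15) = 26*(-15) = -390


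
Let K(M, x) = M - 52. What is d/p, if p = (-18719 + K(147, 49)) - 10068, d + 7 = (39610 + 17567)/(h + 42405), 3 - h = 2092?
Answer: 225035/1156746672 ≈ 0.00019454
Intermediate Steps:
h = -2089 (h = 3 - 1*2092 = 3 - 2092 = -2089)
K(M, x) = -52 + M
d = -225035/40316 (d = -7 + (39610 + 17567)/(-2089 + 42405) = -7 + 57177/40316 = -225035/40316 ≈ -5.5818)
p = -28692 (p = (-18719 + (-52 + 147)) - 10068 = (-18719 + 95) - 10068 = -18624 - 10068 = -28692)
d/p = -225035/40316/(-28692) = -225035/40316*(-1/28692) = 225035/1156746672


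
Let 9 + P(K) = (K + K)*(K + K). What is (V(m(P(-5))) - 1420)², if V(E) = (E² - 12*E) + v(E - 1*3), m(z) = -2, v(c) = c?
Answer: 1951609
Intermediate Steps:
P(K) = -9 + 4*K² (P(K) = -9 + (K + K)*(K + K) = -9 + (2*K)*(2*K) = -9 + 4*K²)
V(E) = -3 + E² - 11*E (V(E) = (E² - 12*E) + (E - 1*3) = (E² - 12*E) + (E - 3) = (E² - 12*E) + (-3 + E) = -3 + E² - 11*E)
(V(m(P(-5))) - 1420)² = ((-3 + (-2)² - 11*(-2)) - 1420)² = ((-3 + 4 + 22) - 1420)² = (23 - 1420)² = (-1397)² = 1951609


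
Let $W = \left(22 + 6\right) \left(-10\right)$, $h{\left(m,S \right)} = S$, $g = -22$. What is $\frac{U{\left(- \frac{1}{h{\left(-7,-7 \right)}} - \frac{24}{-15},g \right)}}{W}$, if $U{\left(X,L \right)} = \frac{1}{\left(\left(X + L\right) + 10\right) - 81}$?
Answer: $\frac{1}{25552} \approx 3.9136 \cdot 10^{-5}$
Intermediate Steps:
$U{\left(X,L \right)} = \frac{1}{-71 + L + X}$ ($U{\left(X,L \right)} = \frac{1}{\left(\left(L + X\right) + 10\right) - 81} = \frac{1}{\left(10 + L + X\right) - 81} = \frac{1}{-71 + L + X}$)
$W = -280$ ($W = 28 \left(-10\right) = -280$)
$\frac{U{\left(- \frac{1}{h{\left(-7,-7 \right)}} - \frac{24}{-15},g \right)}}{W} = \frac{1}{\left(-71 - 22 - \left(- \frac{1}{7} - \frac{8}{5}\right)\right) \left(-280\right)} = \frac{1}{-71 - 22 - - \frac{61}{35}} \left(- \frac{1}{280}\right) = \frac{1}{-71 - 22 + \left(\frac{1}{7} + \frac{8}{5}\right)} \left(- \frac{1}{280}\right) = \frac{1}{-71 - 22 + \frac{61}{35}} \left(- \frac{1}{280}\right) = \frac{1}{- \frac{3194}{35}} \left(- \frac{1}{280}\right) = \left(- \frac{35}{3194}\right) \left(- \frac{1}{280}\right) = \frac{1}{25552}$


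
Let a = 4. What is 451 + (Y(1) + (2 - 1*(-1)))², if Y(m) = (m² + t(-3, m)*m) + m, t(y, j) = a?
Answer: 532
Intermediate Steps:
t(y, j) = 4
Y(m) = m² + 5*m (Y(m) = (m² + 4*m) + m = m² + 5*m)
451 + (Y(1) + (2 - 1*(-1)))² = 451 + (1*(5 + 1) + (2 - 1*(-1)))² = 451 + (1*6 + (2 + 1))² = 451 + (6 + 3)² = 451 + 9² = 451 + 81 = 532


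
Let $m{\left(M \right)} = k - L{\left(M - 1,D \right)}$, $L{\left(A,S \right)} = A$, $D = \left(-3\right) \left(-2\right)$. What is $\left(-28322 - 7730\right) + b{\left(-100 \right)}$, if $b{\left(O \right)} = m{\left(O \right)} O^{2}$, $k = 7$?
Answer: $1043948$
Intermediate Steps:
$D = 6$
$m{\left(M \right)} = 8 - M$ ($m{\left(M \right)} = 7 - \left(M - 1\right) = 7 - \left(-1 + M\right) = 8 - M$)
$b{\left(O \right)} = O^{2} \left(8 - O\right)$ ($b{\left(O \right)} = \left(8 - O\right) O^{2} = O^{2} \left(8 - O\right)$)
$\left(-28322 - 7730\right) + b{\left(-100 \right)} = \left(-28322 - 7730\right) + \left(-100\right)^{2} \left(8 - -100\right) = -36052 + 10000 \left(8 + 100\right) = -36052 + 10000 \cdot 108 = -36052 + 1080000 = 1043948$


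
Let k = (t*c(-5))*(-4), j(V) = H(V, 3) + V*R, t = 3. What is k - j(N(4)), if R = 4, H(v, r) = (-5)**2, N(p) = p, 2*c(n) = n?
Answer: -11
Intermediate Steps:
c(n) = n/2
H(v, r) = 25
j(V) = 25 + 4*V (j(V) = 25 + V*4 = 25 + 4*V)
k = 30 (k = (3*((1/2)*(-5)))*(-4) = (3*(-5/2))*(-4) = -15/2*(-4) = 30)
k - j(N(4)) = 30 - (25 + 4*4) = 30 - (25 + 16) = 30 - 1*41 = 30 - 41 = -11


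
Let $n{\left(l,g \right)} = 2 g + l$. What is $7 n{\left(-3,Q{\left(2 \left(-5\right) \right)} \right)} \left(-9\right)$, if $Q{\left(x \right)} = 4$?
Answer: $-315$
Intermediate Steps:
$n{\left(l,g \right)} = l + 2 g$
$7 n{\left(-3,Q{\left(2 \left(-5\right) \right)} \right)} \left(-9\right) = 7 \left(-3 + 2 \cdot 4\right) \left(-9\right) = 7 \left(-3 + 8\right) \left(-9\right) = 7 \cdot 5 \left(-9\right) = 35 \left(-9\right) = -315$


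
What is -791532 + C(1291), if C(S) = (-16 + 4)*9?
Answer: -791640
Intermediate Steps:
C(S) = -108 (C(S) = -12*9 = -108)
-791532 + C(1291) = -791532 - 108 = -791640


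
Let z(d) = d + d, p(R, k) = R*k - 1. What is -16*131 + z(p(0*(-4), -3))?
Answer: -2098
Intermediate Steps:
p(R, k) = -1 + R*k
z(d) = 2*d
-16*131 + z(p(0*(-4), -3)) = -16*131 + 2*(-1 + (0*(-4))*(-3)) = -2096 + 2*(-1 + 0*(-3)) = -2096 + 2*(-1 + 0) = -2096 + 2*(-1) = -2096 - 2 = -2098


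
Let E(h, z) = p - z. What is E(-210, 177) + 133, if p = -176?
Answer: -220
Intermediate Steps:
E(h, z) = -176 - z
E(-210, 177) + 133 = (-176 - 1*177) + 133 = (-176 - 177) + 133 = -353 + 133 = -220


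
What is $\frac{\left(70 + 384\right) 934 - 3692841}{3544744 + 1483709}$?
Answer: $- \frac{3268805}{5028453} \approx -0.65006$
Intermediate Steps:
$\frac{\left(70 + 384\right) 934 - 3692841}{3544744 + 1483709} = \frac{454 \cdot 934 - 3692841}{5028453} = \left(424036 - 3692841\right) \frac{1}{5028453} = \left(-3268805\right) \frac{1}{5028453} = - \frac{3268805}{5028453}$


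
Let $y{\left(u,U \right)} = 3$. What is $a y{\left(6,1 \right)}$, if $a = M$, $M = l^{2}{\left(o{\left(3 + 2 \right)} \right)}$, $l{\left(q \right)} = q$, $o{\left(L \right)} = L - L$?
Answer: $0$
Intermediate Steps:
$o{\left(L \right)} = 0$
$M = 0$ ($M = 0^{2} = 0$)
$a = 0$
$a y{\left(6,1 \right)} = 0 \cdot 3 = 0$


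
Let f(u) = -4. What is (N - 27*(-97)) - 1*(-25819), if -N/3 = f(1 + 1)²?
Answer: 28390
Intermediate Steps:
N = -48 (N = -3*(-4)² = -3*16 = -48)
(N - 27*(-97)) - 1*(-25819) = (-48 - 27*(-97)) - 1*(-25819) = (-48 + 2619) + 25819 = 2571 + 25819 = 28390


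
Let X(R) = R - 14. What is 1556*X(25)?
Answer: 17116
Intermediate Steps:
X(R) = -14 + R
1556*X(25) = 1556*(-14 + 25) = 1556*11 = 17116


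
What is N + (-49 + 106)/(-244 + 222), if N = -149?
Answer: -3335/22 ≈ -151.59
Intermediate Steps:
N + (-49 + 106)/(-244 + 222) = -149 + (-49 + 106)/(-244 + 222) = -149 + 57/(-22) = -149 + 57*(-1/22) = -149 - 57/22 = -3335/22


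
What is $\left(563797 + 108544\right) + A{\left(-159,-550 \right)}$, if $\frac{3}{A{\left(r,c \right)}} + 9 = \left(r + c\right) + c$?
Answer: $\frac{852528385}{1268} \approx 6.7234 \cdot 10^{5}$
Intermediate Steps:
$A{\left(r,c \right)} = \frac{3}{-9 + r + 2 c}$ ($A{\left(r,c \right)} = \frac{3}{-9 + \left(\left(r + c\right) + c\right)} = \frac{3}{-9 + \left(\left(c + r\right) + c\right)} = \frac{3}{-9 + \left(r + 2 c\right)} = \frac{3}{-9 + r + 2 c}$)
$\left(563797 + 108544\right) + A{\left(-159,-550 \right)} = \left(563797 + 108544\right) + \frac{3}{-9 - 159 + 2 \left(-550\right)} = 672341 + \frac{3}{-9 - 159 - 1100} = 672341 + \frac{3}{-1268} = 672341 + 3 \left(- \frac{1}{1268}\right) = 672341 - \frac{3}{1268} = \frac{852528385}{1268}$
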